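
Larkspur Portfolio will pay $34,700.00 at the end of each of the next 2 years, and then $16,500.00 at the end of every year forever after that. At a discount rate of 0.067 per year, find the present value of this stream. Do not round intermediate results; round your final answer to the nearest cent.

$279311.93

PV of 2-year annuity: $34,700.00 × [1 − (1+0.067)^−2] / 0.067 = 63000.08169
Perpetuity value at year 2: $16,500.00 / 0.067 = 246268.65672
PV of perpetuity: 246268.65672 / (1+0.067)^2 = 216311.84554
Total PV = 63000.08169 + 216311.84554 = 279311.92723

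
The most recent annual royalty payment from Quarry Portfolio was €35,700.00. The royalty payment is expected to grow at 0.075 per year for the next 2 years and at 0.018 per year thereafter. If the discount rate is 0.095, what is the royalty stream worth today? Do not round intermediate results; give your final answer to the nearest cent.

D_1 = 38377.50000
D_2 = 41255.81250
Terminal value at year 2: TV = D_2×(1+g_2)/(r−g_2) = 41998.41712/0.077 = 545433.98864
P_0 = D_1/(1+r)^1 + D_2/(1+r)^2 + TV/(1+r)^2
    = 35047.94521 + 34407.80009 + 454897.92843 = 524353.67372

€524353.67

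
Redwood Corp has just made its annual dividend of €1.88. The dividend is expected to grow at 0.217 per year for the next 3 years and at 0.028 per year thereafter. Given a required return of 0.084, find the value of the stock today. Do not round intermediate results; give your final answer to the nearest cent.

€55.98

D_1 = 2.28796
D_2 = 2.78445
D_3 = 3.38867
Terminal value at year 3: TV = D_3×(1+g_2)/(r−g_2) = 3.48356/0.056 = 62.20634
P_0 = D_1/(1+r)^1 + D_2/(1+r)^2 + D_3/(1+r)^3 + TV/(1+r)^3
    = 2.11066 + 2.36963 + 2.66037 + 48.83676 = 55.97742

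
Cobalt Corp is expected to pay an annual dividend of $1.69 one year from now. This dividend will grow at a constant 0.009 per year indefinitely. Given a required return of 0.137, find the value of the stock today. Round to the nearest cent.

$13.20

Growing perpetuity: P = D₁ / (r − g) = $1.6900 / (0.137 − 0.009) = $13.20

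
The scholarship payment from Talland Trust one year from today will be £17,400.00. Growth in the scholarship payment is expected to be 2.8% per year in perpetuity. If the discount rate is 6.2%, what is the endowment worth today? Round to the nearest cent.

Growing perpetuity: P = D₁ / (r − g) = £17,400.0000 / (0.062 − 0.028) = £511,764.71

£511764.71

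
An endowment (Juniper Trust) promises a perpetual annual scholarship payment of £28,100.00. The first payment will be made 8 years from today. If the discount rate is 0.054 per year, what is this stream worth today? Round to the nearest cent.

Value at end of year 7: C / r = £28,100.00 / 0.054 = £520,370.3704
Discount to today: PV = £520,370.3704 / (1 + 0.054)^7 = £520,370.3704 / 1.445055 = £360,104.28

£360104.28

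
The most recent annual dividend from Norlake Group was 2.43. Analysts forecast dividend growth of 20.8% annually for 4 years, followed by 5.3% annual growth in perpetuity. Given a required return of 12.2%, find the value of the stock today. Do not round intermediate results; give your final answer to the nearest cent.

61.56

D_1 = 2.93544
D_2 = 3.54601
D_3 = 4.28358
D_4 = 5.17457
Terminal value at year 4: TV = D_4×(1+g_2)/(r−g_2) = 5.44882/0.069 = 78.96839
P_0 = D_1/(1+r)^1 + D_2/(1+r)^2 + D_3/(1+r)^3 + D_4/(1+r)^4 + TV/(1+r)^4
    = 2.61626 + 2.81679 + 3.03269 + 3.26515 + 49.82896 = 61.55985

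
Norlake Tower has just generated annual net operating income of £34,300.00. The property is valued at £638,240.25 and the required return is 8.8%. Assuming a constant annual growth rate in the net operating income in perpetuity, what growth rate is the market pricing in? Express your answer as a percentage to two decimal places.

3.25%

P = D₀(1+g)/(r−g) ⇒ P(r−g) = D₀(1+g) ⇒ g(P+D₀) = P·r − D₀
g = (P·r − D₀)/(P + D₀) = (£638,240.25×0.088 − £34,300.00) / (£638,240.25 + £34,300.00) = 0.032511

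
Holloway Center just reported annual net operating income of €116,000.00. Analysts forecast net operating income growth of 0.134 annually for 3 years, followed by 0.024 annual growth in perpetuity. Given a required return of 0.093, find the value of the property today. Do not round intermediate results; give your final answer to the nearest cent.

€2297360.76

D_1 = 131544.00000
D_2 = 149170.89600
D_3 = 169159.79606
Terminal value at year 3: TV = D_3×(1+g_2)/(r−g_2) = 173219.63117/0.069 = 2510429.43724
P_0 = D_1/(1+r)^1 + D_2/(1+r)^2 + D_3/(1+r)^3 + TV/(1+r)^3
    = 120351.32662 + 124865.87776 + 129549.77619 + 1922593.78003 = 2297360.76061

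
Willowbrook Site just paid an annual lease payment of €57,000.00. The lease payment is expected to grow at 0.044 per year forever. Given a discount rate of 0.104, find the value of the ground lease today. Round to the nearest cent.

€991800.00

D₁ = D₀ × (1 + g) = €57,000.00 × 1.044 = €59,508.0000
Growing perpetuity: P = D₁ / (r − g) = €59,508.0000 / (0.104 − 0.044) = €991,800.00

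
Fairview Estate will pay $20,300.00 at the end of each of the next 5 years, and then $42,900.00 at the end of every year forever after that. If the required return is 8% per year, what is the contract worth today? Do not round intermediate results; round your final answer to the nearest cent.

PV of 5-year annuity: $20,300.00 × [1 − (1+0.08)^−5] / 0.08 = 81052.01375
Perpetuity value at year 5: $42,900.00 / 0.08 = 536250.00000
PV of perpetuity: 536250.00000 / (1+0.08)^5 = 364962.73941
Total PV = 81052.01375 + 364962.73941 = 446014.75316

$446014.75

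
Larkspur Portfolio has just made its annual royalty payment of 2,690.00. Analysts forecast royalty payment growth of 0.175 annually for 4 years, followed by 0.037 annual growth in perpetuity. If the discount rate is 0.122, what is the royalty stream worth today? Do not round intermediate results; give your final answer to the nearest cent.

51564.41

D_1 = 3160.75000
D_2 = 3713.88125
D_3 = 4363.81047
D_4 = 5127.47730
Terminal value at year 4: TV = D_4×(1+g_2)/(r−g_2) = 5317.19396/0.085 = 62555.22307
P_0 = D_1/(1+r)^1 + D_2/(1+r)^2 + D_3/(1+r)^3 + D_4/(1+r)^4 + TV/(1+r)^4
    = 2817.06774 + 2950.13778 + 3089.49367 + 3235.43231 + 39472.27423 = 51564.40573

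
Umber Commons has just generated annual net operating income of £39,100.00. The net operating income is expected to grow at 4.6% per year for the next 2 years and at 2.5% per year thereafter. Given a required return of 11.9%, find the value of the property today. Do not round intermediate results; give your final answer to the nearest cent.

£443256.75

D_1 = 40898.60000
D_2 = 42779.93560
Terminal value at year 2: TV = D_2×(1+g_2)/(r−g_2) = 43849.43399/0.094 = 466483.34032
P_0 = D_1/(1+r)^1 + D_2/(1+r)^2 + TV/(1+r)^2
    = 36549.24039 + 34164.88423 + 372542.62057 = 443256.74519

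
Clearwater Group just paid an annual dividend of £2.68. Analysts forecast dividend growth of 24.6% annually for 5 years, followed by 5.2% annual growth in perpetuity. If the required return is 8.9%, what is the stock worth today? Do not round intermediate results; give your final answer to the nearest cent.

D_1 = 3.33928
D_2 = 4.16074
D_3 = 5.18429
D_4 = 6.45962
D_5 = 8.04869
Terminal value at year 5: TV = D_5×(1+g_2)/(r−g_2) = 8.46722/0.037 = 228.84373
P_0 = D_1/(1+r)^1 + D_2/(1+r)^2 + D_3/(1+r)^3 + D_4/(1+r)^4 + D_5/(1+r)^5 + TV/(1+r)^5
    = 3.06637 + 3.50845 + 4.01426 + 4.59299 + 5.25516 + 149.41687 = 169.85409

£169.85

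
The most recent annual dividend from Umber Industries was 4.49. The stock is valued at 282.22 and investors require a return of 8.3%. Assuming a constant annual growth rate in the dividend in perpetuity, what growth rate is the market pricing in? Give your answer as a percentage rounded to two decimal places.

6.60%

P = D₀(1+g)/(r−g) ⇒ P(r−g) = D₀(1+g) ⇒ g(P+D₀) = P·r − D₀
g = (P·r − D₀)/(P + D₀) = (282.22×0.083 − 4.49) / (282.22 + 4.49) = 0.066040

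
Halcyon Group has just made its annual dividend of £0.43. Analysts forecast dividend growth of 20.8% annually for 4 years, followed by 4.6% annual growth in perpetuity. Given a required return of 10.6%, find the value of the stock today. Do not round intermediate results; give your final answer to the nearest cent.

D_1 = 0.51944
D_2 = 0.62748
D_3 = 0.75800
D_4 = 0.91566
Terminal value at year 4: TV = D_4×(1+g_2)/(r−g_2) = 0.95778/0.06 = 15.96308
P_0 = D_1/(1+r)^1 + D_2/(1+r)^2 + D_3/(1+r)^3 + D_4/(1+r)^4 + TV/(1+r)^4
    = 0.46966 + 0.51297 + 0.56028 + 0.61195 + 10.66832 = 12.82318

£12.82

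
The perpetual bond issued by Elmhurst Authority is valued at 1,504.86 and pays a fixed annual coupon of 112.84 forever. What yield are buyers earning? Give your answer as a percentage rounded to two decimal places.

P = C/r ⇒ r = C/P = 112.84/1,504.86 = 0.074984

7.50%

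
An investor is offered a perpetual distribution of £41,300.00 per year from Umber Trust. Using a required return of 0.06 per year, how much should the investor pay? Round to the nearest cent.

£688333.33

Level perpetuity: PV = C / r = £41,300.00 / 0.06 = £688,333.33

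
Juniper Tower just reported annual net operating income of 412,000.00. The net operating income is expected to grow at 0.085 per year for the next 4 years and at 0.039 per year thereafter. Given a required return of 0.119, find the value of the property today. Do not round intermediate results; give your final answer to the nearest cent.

D_1 = 447020.00000
D_2 = 485016.70000
D_3 = 526243.11950
D_4 = 570973.78466
Terminal value at year 4: TV = D_4×(1+g_2)/(r−g_2) = 593241.76226/0.08 = 7415522.02824
P_0 = D_1/(1+r)^1 + D_2/(1+r)^2 + D_3/(1+r)^3 + D_4/(1+r)^4 + TV/(1+r)^4
    = 399481.68007 + 387343.72018 + 375574.56335 + 364163.00379 + 4729567.01168 = 6256129.97907

6256129.98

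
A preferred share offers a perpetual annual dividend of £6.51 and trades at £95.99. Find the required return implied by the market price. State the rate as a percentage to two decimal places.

6.78%

P = C/r ⇒ r = C/P = £6.51/£95.99 = 0.067820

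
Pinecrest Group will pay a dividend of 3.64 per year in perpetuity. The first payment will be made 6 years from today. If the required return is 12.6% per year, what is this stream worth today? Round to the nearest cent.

Value at end of year 5: C / r = 3.64 / 0.126 = 28.8889
Discount to today: PV = 28.8889 / (1 + 0.126)^5 = 28.8889 / 1.810056 = 15.96

15.96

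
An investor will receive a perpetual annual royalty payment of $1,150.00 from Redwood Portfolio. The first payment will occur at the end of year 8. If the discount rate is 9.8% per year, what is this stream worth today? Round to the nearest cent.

$6098.95

Value at end of year 7: C / r = $1,150.00 / 0.098 = $11,734.6939
Discount to today: PV = $11,734.6939 / (1 + 0.098)^7 = $11,734.6939 / 1.924050 = $6,098.95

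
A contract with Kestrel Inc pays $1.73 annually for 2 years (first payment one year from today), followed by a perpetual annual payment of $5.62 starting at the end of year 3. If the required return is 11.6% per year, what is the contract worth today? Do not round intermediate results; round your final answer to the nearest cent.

$41.84

PV of 2-year annuity: $1.73 × [1 − (1+0.116)^−2] / 0.116 = 2.93923
Perpetuity value at year 2: $5.62 / 0.116 = 48.44828
PV of perpetuity: 48.44828 / (1+0.116)^2 = 38.90003
Total PV = 2.93923 + 38.90003 = 41.83926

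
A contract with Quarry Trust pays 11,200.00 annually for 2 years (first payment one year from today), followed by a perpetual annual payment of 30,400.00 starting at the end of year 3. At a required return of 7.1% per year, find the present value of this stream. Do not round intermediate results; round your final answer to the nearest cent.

393503.12

PV of 2-year annuity: 11,200.00 × [1 − (1+0.071)^−2] / 0.071 = 20221.77063
Perpetuity value at year 2: 30,400.00 / 0.071 = 428169.01408
PV of perpetuity: 428169.01408 / (1+0.071)^2 = 373281.35096
Total PV = 20221.77063 + 373281.35096 = 393503.12158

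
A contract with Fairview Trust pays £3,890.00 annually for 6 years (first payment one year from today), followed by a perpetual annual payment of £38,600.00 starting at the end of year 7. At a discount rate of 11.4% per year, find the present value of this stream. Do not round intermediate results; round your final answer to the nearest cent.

PV of 6-year annuity: £3,890.00 × [1 − (1+0.114)^−6] / 0.114 = 16268.88617
Perpetuity value at year 6: £38,600.00 / 0.114 = 338596.49123
PV of perpetuity: 338596.49123 / (1+0.114)^6 = 177162.29937
Total PV = 16268.88617 + 177162.29937 = 193431.18554

£193431.19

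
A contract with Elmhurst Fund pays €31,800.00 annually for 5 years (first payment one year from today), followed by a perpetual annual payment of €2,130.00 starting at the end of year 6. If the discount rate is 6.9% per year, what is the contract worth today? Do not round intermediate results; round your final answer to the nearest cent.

PV of 5-year annuity: €31,800.00 × [1 − (1+0.069)^−5] / 0.069 = 130736.13592
Perpetuity value at year 5: €2,130.00 / 0.069 = 30869.56522
PV of perpetuity: 30869.56522 / (1+0.069)^5 = 22112.71083
Total PV = 130736.13592 + 22112.71083 = 152848.84675

€152848.85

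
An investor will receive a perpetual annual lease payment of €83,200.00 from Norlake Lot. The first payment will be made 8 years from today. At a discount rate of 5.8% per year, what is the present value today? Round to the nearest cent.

Value at end of year 7: C / r = €83,200.00 / 0.058 = €1,434,482.7586
Discount to today: PV = €1,434,482.7586 / (1 + 0.058)^7 = €1,434,482.7586 / 1.483883 = €966,708.77

€966708.77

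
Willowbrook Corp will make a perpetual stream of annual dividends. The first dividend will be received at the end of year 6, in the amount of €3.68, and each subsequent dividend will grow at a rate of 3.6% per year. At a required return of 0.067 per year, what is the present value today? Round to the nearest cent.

Value at end of year 5: C₁ / (r − g) = €3.68 / (0.067 − 0.036) = €118.7097
Discount to today: PV = €118.7097 / (1 + 0.067)^5 = €118.7097 / 1.383000 = €85.83

€85.83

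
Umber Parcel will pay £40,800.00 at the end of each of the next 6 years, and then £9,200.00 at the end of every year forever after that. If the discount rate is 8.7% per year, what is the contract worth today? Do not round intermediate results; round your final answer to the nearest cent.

PV of 6-year annuity: £40,800.00 × [1 − (1+0.087)^−6] / 0.087 = 184674.16715
Perpetuity value at year 6: £9,200.00 / 0.087 = 105747.12644
PV of perpetuity: 105747.12644 / (1+0.087)^6 = 64104.91228
Total PV = 184674.16715 + 64104.91228 = 248779.07943

£248779.08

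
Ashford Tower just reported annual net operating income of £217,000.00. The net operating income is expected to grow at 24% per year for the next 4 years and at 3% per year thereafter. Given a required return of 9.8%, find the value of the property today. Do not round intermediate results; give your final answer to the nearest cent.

£6533787.80

D_1 = 269080.00000
D_2 = 333659.20000
D_3 = 413737.40800
D_4 = 513034.38592
Terminal value at year 4: TV = D_4×(1+g_2)/(r−g_2) = 528425.41750/0.068 = 7770962.02202
P_0 = D_1/(1+r)^1 + D_2/(1+r)^2 + D_3/(1+r)^3 + D_4/(1+r)^4 + TV/(1+r)^4
    = 245063.75228 + 276756.87871 + 312548.75191 + 352969.44660 + 5346448.97063 = 6533787.80013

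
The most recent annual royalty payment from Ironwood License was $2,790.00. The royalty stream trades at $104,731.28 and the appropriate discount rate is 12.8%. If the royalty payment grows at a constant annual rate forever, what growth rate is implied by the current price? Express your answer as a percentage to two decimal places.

9.87%

P = D₀(1+g)/(r−g) ⇒ P(r−g) = D₀(1+g) ⇒ g(P+D₀) = P·r − D₀
g = (P·r − D₀)/(P + D₀) = ($104,731.28×0.128 − $2,790.00) / ($104,731.28 + $2,790.00) = 0.098730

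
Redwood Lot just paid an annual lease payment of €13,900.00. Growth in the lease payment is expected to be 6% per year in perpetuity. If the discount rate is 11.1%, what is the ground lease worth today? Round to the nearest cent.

D₁ = D₀ × (1 + g) = €13,900.00 × 1.06 = €14,734.0000
Growing perpetuity: P = D₁ / (r − g) = €14,734.0000 / (0.111 − 0.06) = €288,901.96

€288901.96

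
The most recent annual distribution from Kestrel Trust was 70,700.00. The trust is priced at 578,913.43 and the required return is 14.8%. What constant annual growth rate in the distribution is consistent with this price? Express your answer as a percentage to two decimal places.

2.31%

P = D₀(1+g)/(r−g) ⇒ P(r−g) = D₀(1+g) ⇒ g(P+D₀) = P·r − D₀
g = (P·r − D₀)/(P + D₀) = (578,913.43×0.148 − 70,700.00) / (578,913.43 + 70,700.00) = 0.023059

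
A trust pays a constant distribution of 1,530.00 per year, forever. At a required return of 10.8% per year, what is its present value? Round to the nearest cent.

Level perpetuity: PV = C / r = 1,530.00 / 0.108 = 14,166.67

14166.67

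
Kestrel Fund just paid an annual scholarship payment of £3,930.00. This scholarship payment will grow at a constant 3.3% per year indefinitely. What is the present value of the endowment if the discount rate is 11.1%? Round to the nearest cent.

£52047.31

D₁ = D₀ × (1 + g) = £3,930.00 × 1.033 = £4,059.6900
Growing perpetuity: P = D₁ / (r − g) = £4,059.6900 / (0.111 − 0.033) = £52,047.31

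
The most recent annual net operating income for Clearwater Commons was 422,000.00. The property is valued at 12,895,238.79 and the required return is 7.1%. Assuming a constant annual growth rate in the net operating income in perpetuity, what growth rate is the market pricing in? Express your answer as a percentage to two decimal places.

3.71%

P = D₀(1+g)/(r−g) ⇒ P(r−g) = D₀(1+g) ⇒ g(P+D₀) = P·r − D₀
g = (P·r − D₀)/(P + D₀) = (12,895,238.79×0.071 − 422,000.00) / (12,895,238.79 + 422,000.00) = 0.037062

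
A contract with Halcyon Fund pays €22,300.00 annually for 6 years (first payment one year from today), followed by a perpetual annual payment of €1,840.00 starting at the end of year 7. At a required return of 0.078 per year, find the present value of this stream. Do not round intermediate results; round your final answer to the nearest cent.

€118750.48

PV of 6-year annuity: €22,300.00 × [1 − (1+0.078)^−6] / 0.078 = 103718.69539
Perpetuity value at year 6: €1,840.00 / 0.078 = 23589.74359
PV of perpetuity: 23589.74359 / (1+0.078)^6 = 15031.78845
Total PV = 103718.69539 + 15031.78845 = 118750.48385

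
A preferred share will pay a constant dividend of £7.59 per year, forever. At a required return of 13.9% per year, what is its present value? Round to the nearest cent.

£54.60

Level perpetuity: PV = C / r = £7.59 / 0.139 = £54.60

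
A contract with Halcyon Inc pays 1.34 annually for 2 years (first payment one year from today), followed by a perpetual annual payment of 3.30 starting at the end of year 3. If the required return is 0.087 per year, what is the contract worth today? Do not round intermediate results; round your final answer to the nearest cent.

PV of 2-year annuity: 1.34 × [1 − (1+0.087)^−2] / 0.087 = 2.36684
Perpetuity value at year 2: 3.30 / 0.087 = 37.93103
PV of perpetuity: 37.93103 / (1+0.087)^2 = 32.10226
Total PV = 2.36684 + 32.10226 = 34.46910

34.47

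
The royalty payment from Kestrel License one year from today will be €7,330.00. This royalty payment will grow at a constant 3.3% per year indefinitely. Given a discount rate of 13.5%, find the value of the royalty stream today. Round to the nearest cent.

Growing perpetuity: P = D₁ / (r − g) = €7,330.0000 / (0.135 − 0.033) = €71,862.75

€71862.75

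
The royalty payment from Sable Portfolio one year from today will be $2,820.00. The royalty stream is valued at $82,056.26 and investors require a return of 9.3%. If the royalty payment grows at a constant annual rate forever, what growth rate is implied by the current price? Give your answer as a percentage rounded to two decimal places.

P = D₁/(r−g) ⇒ g = r − D₁/P = 0.093 − $2,820.00/$82,056.26 = 0.058633

5.86%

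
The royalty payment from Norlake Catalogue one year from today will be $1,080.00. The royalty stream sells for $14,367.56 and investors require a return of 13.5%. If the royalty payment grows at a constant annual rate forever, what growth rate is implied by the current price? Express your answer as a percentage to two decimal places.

5.98%

P = D₁/(r−g) ⇒ g = r − D₁/P = 0.135 − $1,080.00/$14,367.56 = 0.059831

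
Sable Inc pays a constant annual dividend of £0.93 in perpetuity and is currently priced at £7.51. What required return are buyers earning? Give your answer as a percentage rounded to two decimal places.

P = C/r ⇒ r = C/P = £0.93/£7.51 = 0.123835

12.38%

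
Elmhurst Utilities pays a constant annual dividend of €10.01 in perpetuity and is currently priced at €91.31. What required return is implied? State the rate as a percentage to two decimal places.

P = C/r ⇒ r = C/P = €10.01/€91.31 = 0.109627

10.96%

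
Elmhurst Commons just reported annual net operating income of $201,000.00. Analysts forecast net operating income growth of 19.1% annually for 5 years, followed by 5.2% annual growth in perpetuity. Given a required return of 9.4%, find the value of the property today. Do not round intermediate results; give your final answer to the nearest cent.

$9005113.86

D_1 = 239391.00000
D_2 = 285114.68100
D_3 = 339571.58507
D_4 = 404429.75782
D_5 = 481675.84156
Terminal value at year 5: TV = D_5×(1+g_2)/(r−g_2) = 506722.98532/0.042 = 12064832.98391
P_0 = D_1/(1+r)^1 + D_2/(1+r)^2 + D_3/(1+r)^3 + D_4/(1+r)^4 + D_5/(1+r)^5 + TV/(1+r)^5
    = 218821.75503 + 238223.68395 + 259345.89358 + 282340.91340 + 307374.79694 + 7699006.81872 = 9005113.86162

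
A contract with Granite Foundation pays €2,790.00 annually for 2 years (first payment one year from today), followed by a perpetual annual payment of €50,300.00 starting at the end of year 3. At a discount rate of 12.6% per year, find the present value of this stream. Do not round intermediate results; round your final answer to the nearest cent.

€319540.62

PV of 2-year annuity: €2,790.00 × [1 − (1+0.126)^−2] / 0.126 = 4678.32816
Perpetuity value at year 2: €50,300.00 / 0.126 = 399206.34921
PV of perpetuity: 399206.34921 / (1+0.126)^2 = 314862.29663
Total PV = 4678.32816 + 314862.29663 = 319540.62480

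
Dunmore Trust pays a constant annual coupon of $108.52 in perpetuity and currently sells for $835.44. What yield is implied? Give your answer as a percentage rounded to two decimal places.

P = C/r ⇒ r = C/P = $108.52/$835.44 = 0.129896

12.99%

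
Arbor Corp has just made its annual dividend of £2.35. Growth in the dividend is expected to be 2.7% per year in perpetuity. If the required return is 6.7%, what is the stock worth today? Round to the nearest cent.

£60.34

D₁ = D₀ × (1 + g) = £2.35 × 1.027 = £2.4135
Growing perpetuity: P = D₁ / (r − g) = £2.4135 / (0.067 − 0.027) = £60.34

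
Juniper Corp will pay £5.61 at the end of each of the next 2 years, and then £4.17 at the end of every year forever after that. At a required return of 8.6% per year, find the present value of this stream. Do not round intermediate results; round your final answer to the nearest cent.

PV of 2-year annuity: £5.61 × [1 − (1+0.086)^−2] / 0.086 = 9.92242
Perpetuity value at year 2: £4.17 / 0.086 = 48.48837
PV of perpetuity: 48.48837 / (1+0.086)^2 = 41.11288
Total PV = 9.92242 + 41.11288 = 51.03530

£51.04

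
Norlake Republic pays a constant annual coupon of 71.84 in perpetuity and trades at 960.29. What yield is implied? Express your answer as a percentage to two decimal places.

7.48%

P = C/r ⇒ r = C/P = 71.84/960.29 = 0.074811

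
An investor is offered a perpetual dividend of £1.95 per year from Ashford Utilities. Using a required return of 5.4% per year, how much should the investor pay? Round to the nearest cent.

Level perpetuity: PV = C / r = £1.95 / 0.054 = £36.11

£36.11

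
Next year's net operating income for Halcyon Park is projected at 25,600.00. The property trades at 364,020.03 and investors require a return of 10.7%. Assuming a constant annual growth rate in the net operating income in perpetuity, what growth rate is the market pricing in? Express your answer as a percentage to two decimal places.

3.67%

P = D₁/(r−g) ⇒ g = r − D₁/P = 0.107 − 25,600.00/364,020.03 = 0.036674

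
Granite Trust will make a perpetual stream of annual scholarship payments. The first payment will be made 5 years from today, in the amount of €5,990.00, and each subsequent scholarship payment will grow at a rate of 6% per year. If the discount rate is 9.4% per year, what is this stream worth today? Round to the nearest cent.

Value at end of year 4: C₁ / (r − g) = €5,990.00 / (0.094 − 0.06) = €176,176.4706
Discount to today: PV = €176,176.4706 / (1 + 0.094)^4 = €176,176.4706 / 1.432416 = €122,992.50

€122992.50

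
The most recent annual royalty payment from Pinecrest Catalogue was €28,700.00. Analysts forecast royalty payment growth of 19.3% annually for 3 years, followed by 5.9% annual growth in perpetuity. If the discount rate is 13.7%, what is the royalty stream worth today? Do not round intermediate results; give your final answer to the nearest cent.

D_1 = 34239.10000
D_2 = 40847.24630
D_3 = 48730.76484
Terminal value at year 3: TV = D_3×(1+g_2)/(r−g_2) = 51605.87996/0.078 = 661613.84566
P_0 = D_1/(1+r)^1 + D_2/(1+r)^2 + D_3/(1+r)^3 + TV/(1+r)^3
    = 30113.54442 + 31596.70931 + 33152.92367 + 450114.69439 = 544977.87179

€544977.87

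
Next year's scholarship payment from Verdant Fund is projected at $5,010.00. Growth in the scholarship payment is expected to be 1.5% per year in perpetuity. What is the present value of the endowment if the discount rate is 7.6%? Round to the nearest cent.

Growing perpetuity: P = D₁ / (r − g) = $5,010.0000 / (0.076 − 0.015) = $82,131.15

$82131.15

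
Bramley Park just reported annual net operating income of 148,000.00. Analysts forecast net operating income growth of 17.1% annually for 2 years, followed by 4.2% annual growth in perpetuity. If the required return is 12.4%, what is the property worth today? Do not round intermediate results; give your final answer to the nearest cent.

2356077.21

D_1 = 173308.00000
D_2 = 202943.66800
Terminal value at year 2: TV = D_2×(1+g_2)/(r−g_2) = 211467.30206/0.082 = 2578869.53727
P_0 = D_1/(1+r)^1 + D_2/(1+r)^2 + TV/(1+r)^2
    = 154188.61210 + 160636.00068 + 2041252.59406 = 2356077.20684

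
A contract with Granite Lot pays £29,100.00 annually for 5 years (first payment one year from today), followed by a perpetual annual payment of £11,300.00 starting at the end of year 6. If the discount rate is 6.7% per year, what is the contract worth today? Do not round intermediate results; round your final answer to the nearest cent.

£242230.24

PV of 5-year annuity: £29,100.00 × [1 − (1+0.067)^−5] / 0.067 = 120280.31685
Perpetuity value at year 5: £11,300.00 / 0.067 = 168656.71642
PV of perpetuity: 168656.71642 / (1+0.067)^5 = 121949.92671
Total PV = 120280.31685 + 121949.92671 = 242230.24356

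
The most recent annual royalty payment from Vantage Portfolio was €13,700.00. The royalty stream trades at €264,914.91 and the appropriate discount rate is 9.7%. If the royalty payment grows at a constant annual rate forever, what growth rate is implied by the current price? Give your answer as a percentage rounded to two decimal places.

4.31%

P = D₀(1+g)/(r−g) ⇒ P(r−g) = D₀(1+g) ⇒ g(P+D₀) = P·r − D₀
g = (P·r − D₀)/(P + D₀) = (€264,914.91×0.097 − €13,700.00) / (€264,914.91 + €13,700.00) = 0.043059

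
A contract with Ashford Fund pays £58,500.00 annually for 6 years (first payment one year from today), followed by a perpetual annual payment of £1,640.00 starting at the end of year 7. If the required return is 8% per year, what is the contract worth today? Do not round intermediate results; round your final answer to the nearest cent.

PV of 6-year annuity: £58,500.00 × [1 − (1+0.08)^−6] / 0.08 = 270438.46034
Perpetuity value at year 6: £1,640.00 / 0.08 = 20500.00000
PV of perpetuity: 20500.00000 / (1+0.08)^6 = 12918.47735
Total PV = 270438.46034 + 12918.47735 = 283356.93769

£283356.94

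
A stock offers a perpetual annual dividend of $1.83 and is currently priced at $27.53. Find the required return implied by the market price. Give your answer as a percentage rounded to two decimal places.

P = C/r ⇒ r = C/P = $1.83/$27.53 = 0.066473

6.65%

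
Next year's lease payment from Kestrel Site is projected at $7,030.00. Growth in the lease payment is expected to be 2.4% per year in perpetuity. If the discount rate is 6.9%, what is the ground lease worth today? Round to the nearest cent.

Growing perpetuity: P = D₁ / (r − g) = $7,030.0000 / (0.069 − 0.024) = $156,222.22

$156222.22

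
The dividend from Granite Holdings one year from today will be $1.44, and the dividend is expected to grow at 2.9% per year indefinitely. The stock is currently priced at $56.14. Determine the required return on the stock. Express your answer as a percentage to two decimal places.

5.47%

P = D₁/(r − g) ⇒ r = D₁/P + g = $1.4400/$56.14 + 0.029 = 0.025650 + 0.029 = 0.054650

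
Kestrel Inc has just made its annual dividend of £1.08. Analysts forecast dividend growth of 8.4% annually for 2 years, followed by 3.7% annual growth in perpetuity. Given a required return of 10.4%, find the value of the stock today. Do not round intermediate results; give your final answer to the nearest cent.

D_1 = 1.17072
D_2 = 1.26906
Terminal value at year 2: TV = D_2×(1+g_2)/(r−g_2) = 1.31602/0.067 = 19.64203
P_0 = D_1/(1+r)^1 + D_2/(1+r)^2 + TV/(1+r)^2
    = 1.06043 + 1.04122 + 16.11566 = 18.21732

£18.22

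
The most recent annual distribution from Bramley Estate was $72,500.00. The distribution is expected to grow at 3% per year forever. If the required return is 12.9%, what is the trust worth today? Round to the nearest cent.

D₁ = D₀ × (1 + g) = $72,500.00 × 1.03 = $74,675.0000
Growing perpetuity: P = D₁ / (r − g) = $74,675.0000 / (0.129 − 0.03) = $754,292.93

$754292.93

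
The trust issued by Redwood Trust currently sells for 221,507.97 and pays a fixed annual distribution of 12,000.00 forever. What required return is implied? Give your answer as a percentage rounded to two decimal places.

P = C/r ⇒ r = C/P = 12,000.00/221,507.97 = 0.054174

5.42%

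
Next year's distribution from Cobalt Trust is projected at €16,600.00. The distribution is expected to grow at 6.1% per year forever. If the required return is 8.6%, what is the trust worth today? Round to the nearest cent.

€664000.00

Growing perpetuity: P = D₁ / (r − g) = €16,600.0000 / (0.086 − 0.061) = €664,000.00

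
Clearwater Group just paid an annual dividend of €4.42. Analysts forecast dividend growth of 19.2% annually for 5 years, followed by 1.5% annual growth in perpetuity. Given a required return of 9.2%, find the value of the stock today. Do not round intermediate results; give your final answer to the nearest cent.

D_1 = 5.26864
D_2 = 6.28022
D_3 = 7.48602
D_4 = 8.92334
D_5 = 10.63662
Terminal value at year 5: TV = D_5×(1+g_2)/(r−g_2) = 10.79617/0.077 = 140.20996
P_0 = D_1/(1+r)^1 + D_2/(1+r)^2 + D_3/(1+r)^3 + D_4/(1+r)^4 + D_5/(1+r)^5 + TV/(1+r)^5
    = 4.82476 + 5.26659 + 5.74888 + 6.27533 + 6.85000 + 90.29541 = 119.26097

€119.26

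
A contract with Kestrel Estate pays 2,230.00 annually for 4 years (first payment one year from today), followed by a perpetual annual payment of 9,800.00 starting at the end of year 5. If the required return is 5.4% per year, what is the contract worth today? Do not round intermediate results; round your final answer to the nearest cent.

154886.19

PV of 4-year annuity: 2,230.00 × [1 − (1+0.054)^−4] / 0.054 = 7834.54556
Perpetuity value at year 4: 9,800.00 / 0.054 = 181481.48148
PV of perpetuity: 181481.48148 / (1+0.054)^4 = 147051.64000
Total PV = 7834.54556 + 147051.64000 = 154886.18556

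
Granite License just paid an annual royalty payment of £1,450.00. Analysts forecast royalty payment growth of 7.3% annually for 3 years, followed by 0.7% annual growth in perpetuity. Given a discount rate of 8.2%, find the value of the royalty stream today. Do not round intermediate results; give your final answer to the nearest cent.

D_1 = 1555.85000
D_2 = 1669.42705
D_3 = 1791.29522
Terminal value at year 3: TV = D_3×(1+g_2)/(r−g_2) = 1803.83429/0.075 = 24051.12388
P_0 = D_1/(1+r)^1 + D_2/(1+r)^2 + D_3/(1+r)^3 + TV/(1+r)^3
    = 1437.93900 + 1425.97833 + 1414.11714 + 18986.87945 = 23264.91392

£23264.91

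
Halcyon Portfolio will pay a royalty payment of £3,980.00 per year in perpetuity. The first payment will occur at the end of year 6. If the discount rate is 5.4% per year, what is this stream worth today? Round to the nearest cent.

£56661.26

Value at end of year 5: C / r = £3,980.00 / 0.054 = £73,703.7037
Discount to today: PV = £73,703.7037 / (1 + 0.054)^5 = £73,703.7037 / 1.300778 = £56,661.26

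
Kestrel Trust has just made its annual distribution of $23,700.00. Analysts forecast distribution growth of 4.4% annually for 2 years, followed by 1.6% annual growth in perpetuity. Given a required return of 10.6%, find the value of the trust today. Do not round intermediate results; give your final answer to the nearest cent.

$281880.00

D_1 = 24742.80000
D_2 = 25831.48320
Terminal value at year 2: TV = D_2×(1+g_2)/(r−g_2) = 26244.78693/0.09 = 291608.74368
P_0 = D_1/(1+r)^1 + D_2/(1+r)^2 + TV/(1+r)^2
    = 22371.42857 + 21117.33402 + 238391.23741 = 281880.00000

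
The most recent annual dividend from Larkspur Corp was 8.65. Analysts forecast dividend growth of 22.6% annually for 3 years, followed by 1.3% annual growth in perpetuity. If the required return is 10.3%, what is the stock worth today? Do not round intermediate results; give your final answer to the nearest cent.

165.88

D_1 = 10.60490
D_2 = 13.00161
D_3 = 15.93997
Terminal value at year 3: TV = D_3×(1+g_2)/(r−g_2) = 16.14719/0.09 = 179.41323
P_0 = D_1/(1+r)^1 + D_2/(1+r)^2 + D_3/(1+r)^3 + TV/(1+r)^3
    = 9.61460 + 10.68676 + 11.87848 + 133.69893 = 165.87876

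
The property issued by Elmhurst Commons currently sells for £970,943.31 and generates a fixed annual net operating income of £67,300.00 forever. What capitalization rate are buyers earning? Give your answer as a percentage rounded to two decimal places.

P = C/r ⇒ r = C/P = £67,300.00/£970,943.31 = 0.069314

6.93%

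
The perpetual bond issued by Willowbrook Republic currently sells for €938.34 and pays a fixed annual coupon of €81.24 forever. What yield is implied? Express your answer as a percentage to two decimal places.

8.66%

P = C/r ⇒ r = C/P = €81.24/€938.34 = 0.086578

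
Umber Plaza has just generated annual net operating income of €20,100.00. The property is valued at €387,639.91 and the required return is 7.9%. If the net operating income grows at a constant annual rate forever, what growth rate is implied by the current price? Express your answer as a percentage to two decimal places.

P = D₀(1+g)/(r−g) ⇒ P(r−g) = D₀(1+g) ⇒ g(P+D₀) = P·r − D₀
g = (P·r − D₀)/(P + D₀) = (€387,639.91×0.079 − €20,100.00) / (€387,639.91 + €20,100.00) = 0.025809

2.58%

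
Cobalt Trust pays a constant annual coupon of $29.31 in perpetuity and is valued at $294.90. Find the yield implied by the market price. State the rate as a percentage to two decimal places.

9.94%

P = C/r ⇒ r = C/P = $29.31/$294.90 = 0.099390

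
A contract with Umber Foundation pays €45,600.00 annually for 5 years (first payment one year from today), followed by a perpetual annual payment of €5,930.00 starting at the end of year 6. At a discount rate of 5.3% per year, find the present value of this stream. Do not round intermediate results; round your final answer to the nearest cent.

PV of 5-year annuity: €45,600.00 × [1 − (1+0.053)^−5] / 0.053 = 195797.58843
Perpetuity value at year 5: €5,930.00 / 0.053 = 111886.79245
PV of perpetuity: 111886.79245 / (1+0.053)^5 = 86424.51834
Total PV = 195797.58843 + 86424.51834 = 282222.10677

€282222.11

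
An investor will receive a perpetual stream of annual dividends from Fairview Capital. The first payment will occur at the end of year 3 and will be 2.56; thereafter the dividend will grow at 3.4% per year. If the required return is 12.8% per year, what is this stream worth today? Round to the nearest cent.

Value at end of year 2: C₁ / (r − g) = 2.56 / (0.128 − 0.034) = 27.2340
Discount to today: PV = 27.2340 / (1 + 0.128)^2 = 27.2340 / 1.272384 = 21.40

21.40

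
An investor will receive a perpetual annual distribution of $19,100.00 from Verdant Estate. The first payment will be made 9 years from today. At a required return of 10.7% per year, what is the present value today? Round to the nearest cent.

$79153.23

Value at end of year 8: C / r = $19,100.00 / 0.107 = $178,504.6729
Discount to today: PV = $178,504.6729 / (1 + 0.107)^8 = $178,504.6729 / 2.255179 = $79,153.23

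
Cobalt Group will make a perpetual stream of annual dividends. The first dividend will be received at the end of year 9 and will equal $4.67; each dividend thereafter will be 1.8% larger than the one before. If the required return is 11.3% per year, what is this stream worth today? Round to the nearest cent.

$20.88

Value at end of year 8: C₁ / (r − g) = $4.67 / (0.113 − 0.018) = $49.1579
Discount to today: PV = $49.1579 / (1 + 0.113)^8 = $49.1579 / 2.354840 = $20.88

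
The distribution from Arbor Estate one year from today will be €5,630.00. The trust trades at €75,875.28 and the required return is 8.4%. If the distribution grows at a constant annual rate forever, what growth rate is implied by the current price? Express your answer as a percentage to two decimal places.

0.98%

P = D₁/(r−g) ⇒ g = r − D₁/P = 0.084 − €5,630.00/€75,875.28 = 0.009799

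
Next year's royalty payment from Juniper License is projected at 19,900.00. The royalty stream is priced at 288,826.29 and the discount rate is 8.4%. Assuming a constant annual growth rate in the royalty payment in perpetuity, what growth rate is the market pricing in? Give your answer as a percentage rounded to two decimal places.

1.51%

P = D₁/(r−g) ⇒ g = r − D₁/P = 0.084 − 19,900.00/288,826.29 = 0.015100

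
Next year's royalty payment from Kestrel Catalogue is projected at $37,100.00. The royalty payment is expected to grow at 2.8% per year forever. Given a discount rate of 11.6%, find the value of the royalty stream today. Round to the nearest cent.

$421590.91

Growing perpetuity: P = D₁ / (r − g) = $37,100.0000 / (0.116 − 0.028) = $421,590.91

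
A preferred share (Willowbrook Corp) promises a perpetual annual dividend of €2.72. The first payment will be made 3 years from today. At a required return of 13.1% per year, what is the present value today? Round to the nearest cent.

€16.23

Value at end of year 2: C / r = €2.72 / 0.131 = €20.7634
Discount to today: PV = €20.7634 / (1 + 0.131)^2 = €20.7634 / 1.279161 = €16.23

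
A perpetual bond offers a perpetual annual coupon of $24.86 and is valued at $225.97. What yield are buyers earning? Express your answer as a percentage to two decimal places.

P = C/r ⇒ r = C/P = $24.86/$225.97 = 0.110015

11.00%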